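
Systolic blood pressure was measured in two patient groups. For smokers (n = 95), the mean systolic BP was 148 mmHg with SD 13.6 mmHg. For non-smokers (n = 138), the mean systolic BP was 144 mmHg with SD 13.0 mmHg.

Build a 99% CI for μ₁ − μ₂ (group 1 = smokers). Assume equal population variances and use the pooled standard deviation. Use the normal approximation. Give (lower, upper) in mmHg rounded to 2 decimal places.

(-0.55, 8.55)

Pooled variance s_p² = [94·13.6² + 137·13.0²] / (95+138−2) = 175.4945, so s_p = 13.2474.
SE_diff = s_p·√(1/n₁ + 1/n₂) = 13.2474·√(1/95 + 1/138) = 1.7661.
z* = 2.576; margin = 2.576 × 1.7661 = 4.5495.
Difference = 148 − 144 = 4.0000.
4.0000 ± 4.5495 → (-0.55, 8.55).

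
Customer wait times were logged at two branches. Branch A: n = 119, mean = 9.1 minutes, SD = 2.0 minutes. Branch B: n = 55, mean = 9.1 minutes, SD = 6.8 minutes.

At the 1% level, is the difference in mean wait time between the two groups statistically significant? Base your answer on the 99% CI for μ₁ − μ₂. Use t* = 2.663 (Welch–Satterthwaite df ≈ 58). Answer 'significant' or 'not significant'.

SE₁ = s₁/√n₁ = 2.0/√119 = 0.1833; SE₂ = 6.8/√55 = 0.9169.
Independent samples, unequal variances: SE_diff = √(SE₁² + SE₂²) = √(0.03359889 + 0.84070561) = 0.9350.
t* = 2.663, so margin of error = 2.663 × 0.9350 = 2.4899.
Difference in means = 9.1 − 9.1 = 0.0000.
0.0000 ± 2.4899 → (-2.4899, 2.4899).
The interval (-2.4899, 2.4899) contains 0, so the difference is not significant.

not significant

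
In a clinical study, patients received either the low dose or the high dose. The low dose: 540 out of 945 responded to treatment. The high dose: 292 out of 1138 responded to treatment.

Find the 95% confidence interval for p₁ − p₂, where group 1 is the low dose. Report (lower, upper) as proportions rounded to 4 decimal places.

(0.2743, 0.3553)

Sample proportions: 540/945 = 0.5714, 292/1138 = 0.2566.
Each SE is √(p̂(1−p̂)/n): √(0.5714·0.4286/945) = 0.01610 and √(0.2566·0.7434/1138) = 0.01295.
SE(p̂₁ − p̂₂) = √(SE₁² + SE₂²) = √(0.00025921 + 0.0001677025) = 0.02066, since the two samples are independent.
At 95% confidence z* = 1.960; margin = 1.960 × 0.02066 = 0.04049.
The difference is 0.5714 − 0.2566 = 0.3148, so the interval is 0.3148 ± 0.04049 = (0.2743, 0.3553).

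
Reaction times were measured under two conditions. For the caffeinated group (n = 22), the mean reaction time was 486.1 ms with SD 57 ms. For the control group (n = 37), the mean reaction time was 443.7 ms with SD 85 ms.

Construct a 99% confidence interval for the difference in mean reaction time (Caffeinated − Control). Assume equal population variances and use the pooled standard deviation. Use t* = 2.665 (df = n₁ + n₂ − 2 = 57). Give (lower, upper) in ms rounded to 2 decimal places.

(-12.05, 96.85)

s_p = √[((n₁−1)s₁² + (n₂−1)s₂²)/(n₁+n₂−2)] = √[(21·57² + 36·85²)/57] = 75.8957.
SE = 75.8957·√(1/22 + 1/37) = 20.4329.
With t* = 2.665, margin = 2.665 × 20.4329 = 54.4537.
x̄₁ − x̄₂ = 486.1 − 443.7 = 42.4000; interval 42.4000 ± 54.4537 = (-12.05, 96.85).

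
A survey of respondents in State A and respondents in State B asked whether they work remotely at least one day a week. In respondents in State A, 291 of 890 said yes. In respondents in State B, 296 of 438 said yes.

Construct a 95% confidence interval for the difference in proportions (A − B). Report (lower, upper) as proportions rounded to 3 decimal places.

(-0.402, -0.295)

Sample proportions: 291/890 = 0.3270, 296/438 = 0.6758.
Each SE is √(p̂(1−p̂)/n): √(0.3270·0.6730/890) = 0.01572 and √(0.6758·0.3242/438) = 0.02237.
SE(p̂₁ − p̂₂) = √(SE₁² + SE₂²) = √(0.0002471184 + 0.0005004169) = 0.02734, since the two samples are independent.
At 95% confidence z* = 1.960; margin = 1.960 × 0.02734 = 0.05359.
The difference is 0.3270 − 0.6758 = -0.3488, so the interval is -0.3488 ± 0.05359 = (-0.402, -0.295).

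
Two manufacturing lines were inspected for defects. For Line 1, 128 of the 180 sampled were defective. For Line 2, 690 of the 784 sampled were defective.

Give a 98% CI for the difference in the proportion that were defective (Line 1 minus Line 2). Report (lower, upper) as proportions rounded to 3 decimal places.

First, p̂₁ = 128/180 = 0.7111; p̂₂ = 690/784 = 0.8801.
The two standard errors are √(0.7111×0.2889/180) = 0.03378 and √(0.8801×0.1199/784) = 0.01160.
Because the samples are independent, SE_diff = √(0.03378² + 0.01160²) = 0.03572.
Using z* = 2.326 for 98%, ME = 2.326 × 0.03572 = 0.08308.
p̂₁ − p̂₂ = -0.1690; interval -0.1690 ± 0.08308 gives (-0.252, -0.086).

(-0.252, -0.086)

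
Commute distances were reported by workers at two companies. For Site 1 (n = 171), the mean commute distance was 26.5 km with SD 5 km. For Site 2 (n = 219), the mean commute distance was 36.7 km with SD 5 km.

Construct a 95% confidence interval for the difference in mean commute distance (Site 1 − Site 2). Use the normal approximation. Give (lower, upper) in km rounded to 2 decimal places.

(-11.20, -9.20)

Standard errors of each mean: 5/√171 = 0.3824 and 5/√219 = 0.3379.
SE(x̄₁ − x̄₂) = √(0.3824² + 0.3379²) = 0.5103 for independent samples with unequal variances.
With z* = 1.960, the margin is 1.960 × 0.5103 = 1.0002.
x̄₁ − x̄₂ = 26.5 − 36.7 = -10.2000; the interval is -10.2000 ± 1.0002 = (-11.20, -9.20).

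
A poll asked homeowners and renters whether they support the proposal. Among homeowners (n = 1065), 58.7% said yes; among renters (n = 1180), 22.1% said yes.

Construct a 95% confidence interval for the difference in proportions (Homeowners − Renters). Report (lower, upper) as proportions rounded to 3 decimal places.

(0.328, 0.404)

The two standard errors are √(0.5870×0.4130/1065) = 0.01509 and √(0.2210×0.7790/1180) = 0.01208.
Because the samples are independent, SE_diff = √(0.01509² + 0.01208²) = 0.01933.
Using z* = 1.960 for 95%, ME = 1.960 × 0.01933 = 0.03789.
p̂₁ − p̂₂ = 0.3660; interval 0.3660 ± 0.03789 gives (0.328, 0.404).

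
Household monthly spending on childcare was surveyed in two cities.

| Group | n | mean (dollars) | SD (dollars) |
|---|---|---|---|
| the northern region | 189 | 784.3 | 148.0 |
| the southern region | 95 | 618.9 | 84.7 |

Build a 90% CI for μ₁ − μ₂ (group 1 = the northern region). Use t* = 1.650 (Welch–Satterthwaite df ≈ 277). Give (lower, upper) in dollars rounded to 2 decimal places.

Per-group SEs: s₁/√n₁ = 148.0/√189 = 10.7654, s₂/√n₂ = 84.7/√95 = 8.6900.
Unpooled SE of the difference: √(115.89383716 + 75.5161) = 13.8351.
Margin of error = t* · SE = 1.650 × 13.8351 = 22.8279.
x̄₁ − x̄₂ = 784.3 − 618.9 = 165.4000.
CI: 165.4000 ± 22.8279 = (142.57, 188.23).

(142.57, 188.23)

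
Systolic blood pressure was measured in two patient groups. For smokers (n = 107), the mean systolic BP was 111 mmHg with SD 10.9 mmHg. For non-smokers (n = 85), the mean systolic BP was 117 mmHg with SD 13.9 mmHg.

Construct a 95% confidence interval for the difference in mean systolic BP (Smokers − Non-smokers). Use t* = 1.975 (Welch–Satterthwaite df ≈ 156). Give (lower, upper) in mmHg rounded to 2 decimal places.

(-9.63, -2.37)

SE₁ = s₁/√n₁ = 10.9/√107 = 1.0537; SE₂ = 13.9/√85 = 1.5077.
Independent samples, unequal variances: SE_diff = √(SE₁² + SE₂²) = √(1.11028369 + 2.27315929) = 1.8394.
t* = 1.975, so margin of error = 1.975 × 1.8394 = 3.6328.
Difference in means = 111 − 117 = -6.0000.
-6.0000 ± 3.6328 → (-9.63, -2.37).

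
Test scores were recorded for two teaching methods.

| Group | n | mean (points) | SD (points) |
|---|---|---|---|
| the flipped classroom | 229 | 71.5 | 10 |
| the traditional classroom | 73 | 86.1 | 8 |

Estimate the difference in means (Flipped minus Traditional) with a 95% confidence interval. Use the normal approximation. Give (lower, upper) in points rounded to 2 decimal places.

SE₁ = s₁/√n₁ = 10/√229 = 0.6608; SE₂ = 8/√73 = 0.9363.
Independent samples, unequal variances: SE_diff = √(SE₁² + SE₂²) = √(0.43665664 + 0.87665769) = 1.1460.
z* = 1.960, so margin of error = 1.960 × 1.1460 = 2.2462.
Difference in means = 71.5 − 86.1 = -14.6000.
-14.6000 ± 2.2462 → (-16.85, -12.35).

(-16.85, -12.35)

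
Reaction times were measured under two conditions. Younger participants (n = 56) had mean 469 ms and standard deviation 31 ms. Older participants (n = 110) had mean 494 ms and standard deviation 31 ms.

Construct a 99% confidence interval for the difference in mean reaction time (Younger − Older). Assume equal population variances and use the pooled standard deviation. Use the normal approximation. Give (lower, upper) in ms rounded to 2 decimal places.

(-38.11, -11.89)

Pooled variance s_p² = [55·31² + 109·31²] / (56+110−2) = 961.0000, so s_p = 31.0000.
SE_diff = s_p·√(1/n₁ + 1/n₂) = 31.0000·√(1/56 + 1/110) = 5.0889.
z* = 2.576; margin = 2.576 × 5.0889 = 13.1090.
Difference = 469 − 494 = -25.0000.
-25.0000 ± 13.1090 → (-38.11, -11.89).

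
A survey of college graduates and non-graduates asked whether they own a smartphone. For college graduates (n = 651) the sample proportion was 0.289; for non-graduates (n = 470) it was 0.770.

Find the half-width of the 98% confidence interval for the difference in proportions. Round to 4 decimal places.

0.0612

Each SE is √(p̂(1−p̂)/n): √(0.2890·0.7110/651) = 0.01777 and √(0.7700·0.2300/470) = 0.01941.
SE(p̂₁ − p̂₂) = √(SE₁² + SE₂²) = √(0.0003157729 + 0.0003767481) = 0.02632, since the two samples are independent.
At 98% confidence z* = 2.326; margin = 2.326 × 0.02632 = 0.06122.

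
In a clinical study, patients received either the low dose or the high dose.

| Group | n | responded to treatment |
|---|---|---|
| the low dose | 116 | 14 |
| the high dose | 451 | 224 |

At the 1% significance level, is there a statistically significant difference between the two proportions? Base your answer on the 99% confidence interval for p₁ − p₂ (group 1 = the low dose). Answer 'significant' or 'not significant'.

significant

p̂₁ = 14/116 = 0.1207 and p̂₂ = 224/451 = 0.4967.
SE₁ = √(p̂₁(1−p̂₁)/n₁) = √(0.1207·0.8793/116) = 0.03025; SE₂ = √(0.4967·0.5033/451) = 0.02354.
Independent samples: SE of the difference = √(SE₁² + SE₂²) = √(0.0009150625 + 0.0005541316) = 0.03833.
z* for 99% confidence is 2.576, so the margin of error is 2.576 × 0.03833 = 0.09874.
Point estimate p̂₁ − p̂₂ = 0.1207 − 0.4967 = -0.3760.
-0.3760 ± 0.09874 → (-0.47474, -0.27726).
The interval (-0.47474, -0.27726) does not contain 0, so the difference is significant.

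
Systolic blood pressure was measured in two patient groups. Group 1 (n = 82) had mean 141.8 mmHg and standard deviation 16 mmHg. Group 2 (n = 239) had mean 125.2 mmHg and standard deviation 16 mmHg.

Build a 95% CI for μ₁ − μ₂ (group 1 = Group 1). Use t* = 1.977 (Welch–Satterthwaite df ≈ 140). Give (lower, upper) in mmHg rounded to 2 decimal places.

Standard errors of each mean: 16/√82 = 1.7669 and 16/√239 = 1.0350.
SE(x̄₁ − x̄₂) = √(1.7669² + 1.0350²) = 2.0477 for independent samples with unequal variances.
With t* = 1.977, the margin is 1.977 × 2.0477 = 4.0483.
x̄₁ − x̄₂ = 141.8 − 125.2 = 16.6000; the interval is 16.6000 ± 4.0483 = (12.55, 20.65).

(12.55, 20.65)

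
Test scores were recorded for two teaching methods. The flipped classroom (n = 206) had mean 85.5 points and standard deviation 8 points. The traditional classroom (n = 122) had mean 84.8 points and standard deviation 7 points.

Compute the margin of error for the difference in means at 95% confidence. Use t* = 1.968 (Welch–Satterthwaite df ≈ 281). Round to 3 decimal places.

SE₁ = s₁/√n₁ = 8/√206 = 0.5574; SE₂ = 7/√122 = 0.6338.
Independent samples, unequal variances: SE_diff = √(SE₁² + SE₂²) = √(0.31069476 + 0.40170244) = 0.8440.
t* = 1.968, so margin of error = 1.968 × 0.8440 = 1.6610.

1.661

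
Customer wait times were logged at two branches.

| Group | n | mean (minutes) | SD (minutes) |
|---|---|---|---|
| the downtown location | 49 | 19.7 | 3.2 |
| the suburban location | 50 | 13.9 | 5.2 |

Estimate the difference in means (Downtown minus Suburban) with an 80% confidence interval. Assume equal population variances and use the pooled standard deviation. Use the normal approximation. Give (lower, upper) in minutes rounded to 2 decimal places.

s_p = √[((n₁−1)s₁² + (n₂−1)s₂²)/(n₁+n₂−2)] = √[(48·3.2² + 49·5.2²)/97] = 4.3274.
SE = 4.3274·√(1/49 + 1/50) = 0.8699.
With z* = 1.282, margin = 1.282 × 0.8699 = 1.1152.
x̄₁ − x̄₂ = 19.7 − 13.9 = 5.8000; interval 5.8000 ± 1.1152 = (4.68, 6.92).

(4.68, 6.92)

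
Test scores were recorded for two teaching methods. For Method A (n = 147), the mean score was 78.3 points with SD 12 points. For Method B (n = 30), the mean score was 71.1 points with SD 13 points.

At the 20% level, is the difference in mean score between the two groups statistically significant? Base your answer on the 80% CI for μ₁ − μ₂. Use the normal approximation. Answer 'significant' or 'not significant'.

SE₁ = s₁/√n₁ = 12/√147 = 0.9897; SE₂ = 13/√30 = 2.3735.
Independent samples, unequal variances: SE_diff = √(SE₁² + SE₂²) = √(0.97950609 + 5.63350225) = 2.5716.
z* = 1.282, so margin of error = 1.282 × 2.5716 = 3.2968.
Difference in means = 78.3 − 71.1 = 7.2000.
7.2000 ± 3.2968 → (3.9032, 10.4968).
The interval (3.9032, 10.4968) does not contain 0, so the difference is significant.

significant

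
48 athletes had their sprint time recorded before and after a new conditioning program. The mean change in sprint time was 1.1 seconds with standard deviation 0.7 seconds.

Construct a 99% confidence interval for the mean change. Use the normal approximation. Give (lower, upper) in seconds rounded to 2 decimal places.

This is a matched-pairs design, so SE = s_d/√n = 0.7/√48 = 0.1010.
Margin = 2.576 × 0.1010 = 0.2602; the interval is 1.1 ± 0.2602 = (0.84, 1.36).

(0.84, 1.36)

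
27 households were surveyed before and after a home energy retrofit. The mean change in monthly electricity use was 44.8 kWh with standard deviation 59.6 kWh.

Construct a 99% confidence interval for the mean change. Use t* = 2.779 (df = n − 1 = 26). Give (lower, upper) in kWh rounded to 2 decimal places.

This is a matched-pairs design, so SE = s_d/√n = 59.6/√27 = 11.4700.
Margin = 2.779 × 11.4700 = 31.8751; the interval is 44.8 ± 31.8751 = (12.92, 76.68).

(12.92, 76.68)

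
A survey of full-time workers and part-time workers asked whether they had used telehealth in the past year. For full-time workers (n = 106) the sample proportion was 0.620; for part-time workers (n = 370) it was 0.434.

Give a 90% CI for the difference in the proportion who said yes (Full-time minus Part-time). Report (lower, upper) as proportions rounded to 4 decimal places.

The two standard errors are √(0.6200×0.3800/106) = 0.04714 and √(0.4340×0.5660/370) = 0.02577.
Because the samples are independent, SE_diff = √(0.04714² + 0.02577²) = 0.05372.
Using z* = 1.645 for 90%, ME = 1.645 × 0.05372 = 0.08837.
p̂₁ − p̂₂ = 0.1860; interval 0.1860 ± 0.08837 gives (0.0976, 0.2744).

(0.0976, 0.2744)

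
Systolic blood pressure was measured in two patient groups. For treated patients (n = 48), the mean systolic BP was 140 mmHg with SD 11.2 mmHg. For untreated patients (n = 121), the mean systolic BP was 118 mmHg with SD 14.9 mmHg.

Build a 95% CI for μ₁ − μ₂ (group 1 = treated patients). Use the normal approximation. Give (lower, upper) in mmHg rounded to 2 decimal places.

(17.87, 26.13)

Per-group SEs: s₁/√n₁ = 11.2/√48 = 1.6166, s₂/√n₂ = 14.9/√121 = 1.3545.
Unpooled SE of the difference: √(2.61339556 + 1.83467025) = 2.1090.
Margin of error = z* · SE = 1.960 × 2.1090 = 4.1336.
x̄₁ − x̄₂ = 140 − 118 = 22.0000.
CI: 22.0000 ± 4.1336 = (17.87, 26.13).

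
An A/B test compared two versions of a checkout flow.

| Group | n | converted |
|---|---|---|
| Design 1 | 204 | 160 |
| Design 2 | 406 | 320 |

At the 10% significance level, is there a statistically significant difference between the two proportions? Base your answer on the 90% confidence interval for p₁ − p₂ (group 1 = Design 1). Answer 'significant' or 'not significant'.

not significant

Sample proportions: 160/204 = 0.7843, 320/406 = 0.7882.
Each SE is √(p̂(1−p̂)/n): √(0.7843·0.2157/204) = 0.02880 and √(0.7882·0.2118/406) = 0.02028.
SE(p̂₁ − p̂₂) = √(SE₁² + SE₂²) = √(0.00082944 + 0.0004112784) = 0.03522, since the two samples are independent.
At 90% confidence z* = 1.645; margin = 1.645 × 0.03522 = 0.05794.
The difference is 0.7843 − 0.7882 = -0.0039, so the interval is -0.0039 ± 0.05794 = (-0.06184, 0.05404).
The interval (-0.06184, 0.05404) contains 0, so the difference is not significant.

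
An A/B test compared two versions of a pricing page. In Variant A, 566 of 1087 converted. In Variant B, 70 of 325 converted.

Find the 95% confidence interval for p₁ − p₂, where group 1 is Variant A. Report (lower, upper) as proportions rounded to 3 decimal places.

(0.252, 0.359)

First, p̂₁ = 566/1087 = 0.5207; p̂₂ = 70/325 = 0.2154.
The two standard errors are √(0.5207×0.4793/1087) = 0.01515 and √(0.2154×0.7846/325) = 0.02280.
Because the samples are independent, SE_diff = √(0.01515² + 0.02280²) = 0.02737.
Using z* = 1.960 for 95%, ME = 1.960 × 0.02737 = 0.05365.
p̂₁ − p̂₂ = 0.3053; interval 0.3053 ± 0.05365 gives (0.252, 0.359).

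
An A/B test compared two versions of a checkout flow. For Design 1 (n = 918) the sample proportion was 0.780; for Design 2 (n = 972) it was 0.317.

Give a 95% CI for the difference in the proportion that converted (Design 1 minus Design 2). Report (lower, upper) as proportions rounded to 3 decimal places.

The two standard errors are √(0.7800×0.2200/918) = 0.01367 and √(0.3170×0.6830/972) = 0.01492.
Because the samples are independent, SE_diff = √(0.01367² + 0.01492²) = 0.02024.
Using z* = 1.960 for 95%, ME = 1.960 × 0.02024 = 0.03967.
p̂₁ − p̂₂ = 0.4630; interval 0.4630 ± 0.03967 gives (0.423, 0.503).

(0.423, 0.503)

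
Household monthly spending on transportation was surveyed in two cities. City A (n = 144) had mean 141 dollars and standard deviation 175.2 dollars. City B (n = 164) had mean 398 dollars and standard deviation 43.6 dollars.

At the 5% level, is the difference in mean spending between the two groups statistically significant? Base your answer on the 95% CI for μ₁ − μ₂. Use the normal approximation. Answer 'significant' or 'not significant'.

significant

SE₁ = s₁/√n₁ = 175.2/√144 = 14.6000; SE₂ = 43.6/√164 = 3.4046.
Independent samples, unequal variances: SE_diff = √(SE₁² + SE₂²) = √(213.16 + 11.59130116) = 14.9917.
z* = 1.960, so margin of error = 1.960 × 14.9917 = 29.3837.
Difference in means = 141 − 398 = -257.0000.
-257.0000 ± 29.3837 → (-286.3837, -227.6163).
The interval (-286.3837, -227.6163) does not contain 0, so the difference is significant.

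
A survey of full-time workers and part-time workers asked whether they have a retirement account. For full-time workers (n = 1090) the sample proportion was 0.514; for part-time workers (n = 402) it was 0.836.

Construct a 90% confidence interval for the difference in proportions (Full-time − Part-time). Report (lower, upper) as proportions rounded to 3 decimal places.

The two standard errors are √(0.5140×0.4860/1090) = 0.01514 and √(0.8360×0.1640/402) = 0.01847.
Because the samples are independent, SE_diff = √(0.01514² + 0.01847²) = 0.02388.
Using z* = 1.645 for 90%, ME = 1.645 × 0.02388 = 0.03928.
p̂₁ − p̂₂ = -0.3220; interval -0.3220 ± 0.03928 gives (-0.361, -0.283).

(-0.361, -0.283)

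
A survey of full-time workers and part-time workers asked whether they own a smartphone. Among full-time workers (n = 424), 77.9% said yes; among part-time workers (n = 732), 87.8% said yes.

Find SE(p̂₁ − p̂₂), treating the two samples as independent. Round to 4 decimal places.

Each SE is √(p̂(1−p̂)/n): √(0.7790·0.2210/424) = 0.02015 and √(0.8780·0.1220/732) = 0.01210.
SE(p̂₁ − p̂₂) = √(SE₁² + SE₂²) = √(0.0004060225 + 0.00014641) = 0.02350, since the two samples are independent.

0.0235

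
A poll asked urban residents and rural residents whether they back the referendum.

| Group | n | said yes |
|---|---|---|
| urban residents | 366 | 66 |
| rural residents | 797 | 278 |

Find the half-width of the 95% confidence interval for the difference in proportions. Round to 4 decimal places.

Sample proportions: 66/366 = 0.1803, 278/797 = 0.3488.
Each SE is √(p̂(1−p̂)/n): √(0.1803·0.8197/366) = 0.02009 and √(0.3488·0.6512/797) = 0.01688.
SE(p̂₁ − p̂₂) = √(SE₁² + SE₂²) = √(0.0004036081 + 0.0002849344) = 0.02624, since the two samples are independent.
At 95% confidence z* = 1.960; margin = 1.960 × 0.02624 = 0.05143.

0.0514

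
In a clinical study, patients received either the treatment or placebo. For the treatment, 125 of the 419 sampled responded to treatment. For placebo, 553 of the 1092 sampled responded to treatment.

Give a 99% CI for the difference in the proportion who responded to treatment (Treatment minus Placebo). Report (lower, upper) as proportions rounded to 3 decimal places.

(-0.278, -0.139)

Sample proportions: 125/419 = 0.2983, 553/1092 = 0.5064.
Each SE is √(p̂(1−p̂)/n): √(0.2983·0.7017/419) = 0.02235 and √(0.5064·0.4936/1092) = 0.01513.
SE(p̂₁ − p̂₂) = √(SE₁² + SE₂²) = √(0.0004995225 + 0.0002289169) = 0.02699, since the two samples are independent.
At 99% confidence z* = 2.576; margin = 2.576 × 0.02699 = 0.06953.
The difference is 0.2983 − 0.5064 = -0.2081, so the interval is -0.2081 ± 0.06953 = (-0.278, -0.139).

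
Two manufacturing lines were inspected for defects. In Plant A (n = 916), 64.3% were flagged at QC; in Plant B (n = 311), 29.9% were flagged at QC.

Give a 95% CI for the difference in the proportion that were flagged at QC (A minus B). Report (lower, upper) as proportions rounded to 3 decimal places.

(0.284, 0.404)

SE₁ = √(p̂₁(1−p̂₁)/n₁) = √(0.6430·0.3570/916) = 0.01583; SE₂ = √(0.2990·0.7010/311) = 0.02596.
Independent samples: SE of the difference = √(SE₁² + SE₂²) = √(0.0002505889 + 0.0006739216) = 0.03041.
z* for 95% confidence is 1.960, so the margin of error is 1.960 × 0.03041 = 0.05960.
Point estimate p̂₁ − p̂₂ = 0.6430 − 0.2990 = 0.3440.
0.3440 ± 0.05960 → (0.284, 0.404).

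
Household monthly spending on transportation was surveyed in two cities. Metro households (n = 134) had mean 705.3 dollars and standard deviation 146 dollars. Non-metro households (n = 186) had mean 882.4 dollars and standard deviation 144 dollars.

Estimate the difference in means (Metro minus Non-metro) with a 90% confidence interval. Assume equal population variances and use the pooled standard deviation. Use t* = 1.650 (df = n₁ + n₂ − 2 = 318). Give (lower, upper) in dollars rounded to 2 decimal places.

s_p = √[((n₁−1)s₁² + (n₂−1)s₂²)/(n₁+n₂−2)] = √[(133·146² + 185·144²)/318] = 144.8398.
SE = 144.8398·√(1/134 + 1/186) = 16.4117.
With t* = 1.650, margin = 1.650 × 16.4117 = 27.0793.
x̄₁ − x̄₂ = 705.3 − 882.4 = -177.1000; interval -177.1000 ± 27.0793 = (-204.18, -150.02).

(-204.18, -150.02)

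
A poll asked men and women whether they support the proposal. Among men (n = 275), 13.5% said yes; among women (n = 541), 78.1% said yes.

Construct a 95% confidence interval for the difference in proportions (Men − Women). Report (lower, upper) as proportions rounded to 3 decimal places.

The two standard errors are √(0.1350×0.8650/275) = 0.02061 and √(0.7810×0.2190/541) = 0.01778.
Because the samples are independent, SE_diff = √(0.02061² + 0.01778²) = 0.02722.
Using z* = 1.960 for 95%, ME = 1.960 × 0.02722 = 0.05335.
p̂₁ − p̂₂ = -0.6460; interval -0.6460 ± 0.05335 gives (-0.699, -0.593).

(-0.699, -0.593)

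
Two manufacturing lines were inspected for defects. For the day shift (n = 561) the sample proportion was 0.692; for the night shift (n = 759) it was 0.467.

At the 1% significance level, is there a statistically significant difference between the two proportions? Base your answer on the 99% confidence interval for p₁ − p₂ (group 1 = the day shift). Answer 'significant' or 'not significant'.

significant

Each SE is √(p̂(1−p̂)/n): √(0.6920·0.3080/561) = 0.01949 and √(0.4670·0.5330/759) = 0.01811.
SE(p̂₁ − p̂₂) = √(SE₁² + SE₂²) = √(0.0003798601 + 0.0003279721) = 0.02661, since the two samples are independent.
At 99% confidence z* = 2.576; margin = 2.576 × 0.02661 = 0.06855.
The difference is 0.6920 − 0.4670 = 0.2250, so the interval is 0.2250 ± 0.06855 = (0.15645, 0.29355).
The interval (0.15645, 0.29355) does not contain 0, so the difference is significant.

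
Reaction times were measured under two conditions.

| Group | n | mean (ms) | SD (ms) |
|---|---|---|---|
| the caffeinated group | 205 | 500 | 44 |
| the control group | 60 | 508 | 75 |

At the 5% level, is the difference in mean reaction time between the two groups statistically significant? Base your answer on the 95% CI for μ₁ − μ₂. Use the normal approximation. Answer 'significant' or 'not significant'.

not significant

Per-group SEs: s₁/√n₁ = 44/√205 = 3.0731, s₂/√n₂ = 75/√60 = 9.6825.
Unpooled SE of the difference: √(9.44394361 + 93.75080625) = 10.1585.
Margin of error = z* · SE = 1.960 × 10.1585 = 19.9107.
x̄₁ − x̄₂ = 500 − 508 = -8.0000.
CI: -8.0000 ± 19.9107 = (-27.9107, 11.9107).
The interval (-27.9107, 11.9107) contains 0, so the difference is not significant.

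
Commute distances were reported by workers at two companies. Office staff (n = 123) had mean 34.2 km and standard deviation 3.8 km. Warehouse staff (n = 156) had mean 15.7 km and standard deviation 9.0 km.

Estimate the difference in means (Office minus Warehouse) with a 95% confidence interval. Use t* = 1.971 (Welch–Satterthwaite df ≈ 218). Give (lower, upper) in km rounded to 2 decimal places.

Per-group SEs: s₁/√n₁ = 3.8/√123 = 0.3426, s₂/√n₂ = 9.0/√156 = 0.7206.
Unpooled SE of the difference: √(0.11737476 + 0.51926436) = 0.7979.
Margin of error = t* · SE = 1.971 × 0.7979 = 1.5727.
x̄₁ − x̄₂ = 34.2 − 15.7 = 18.5000.
CI: 18.5000 ± 1.5727 = (16.93, 20.07).

(16.93, 20.07)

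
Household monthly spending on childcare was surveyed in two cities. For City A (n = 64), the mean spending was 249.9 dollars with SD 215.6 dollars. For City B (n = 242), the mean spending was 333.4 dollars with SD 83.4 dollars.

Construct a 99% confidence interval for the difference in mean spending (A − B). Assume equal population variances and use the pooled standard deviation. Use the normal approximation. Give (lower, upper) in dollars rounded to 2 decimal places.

(-128.06, -38.94)

Pooled variance s_p² = [63·215.6² + 241·83.4²] / (64+242−2) = 15147.1764, so s_p = 123.0739.
SE_diff = s_p·√(1/n₁ + 1/n₂) = 123.0739·√(1/64 + 1/242) = 17.2993.
z* = 2.576; margin = 2.576 × 17.2993 = 44.5630.
Difference = 249.9 − 333.4 = -83.5000.
-83.5000 ± 44.5630 → (-128.06, -38.94).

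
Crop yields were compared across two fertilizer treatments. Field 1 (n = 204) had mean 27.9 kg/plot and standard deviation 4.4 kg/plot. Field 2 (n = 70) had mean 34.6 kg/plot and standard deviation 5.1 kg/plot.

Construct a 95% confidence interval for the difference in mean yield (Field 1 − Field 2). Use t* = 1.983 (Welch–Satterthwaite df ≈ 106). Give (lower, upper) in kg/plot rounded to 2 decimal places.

Per-group SEs: s₁/√n₁ = 4.4/√204 = 0.3081, s₂/√n₂ = 5.1/√70 = 0.6096.
Unpooled SE of the difference: √(0.09492561 + 0.37161216) = 0.6830.
Margin of error = t* · SE = 1.983 × 0.6830 = 1.3544.
x̄₁ − x̄₂ = 27.9 − 34.6 = -6.7000.
CI: -6.7000 ± 1.3544 = (-8.05, -5.35).

(-8.05, -5.35)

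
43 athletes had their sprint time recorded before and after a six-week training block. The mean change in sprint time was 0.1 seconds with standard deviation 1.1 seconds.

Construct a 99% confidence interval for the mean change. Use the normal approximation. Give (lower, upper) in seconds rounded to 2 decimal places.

(-0.33, 0.53)

This is a matched-pairs design, so SE = s_d/√n = 1.1/√43 = 0.1677.
Margin = 2.576 × 0.1677 = 0.4320; the interval is 0.1 ± 0.4320 = (-0.33, 0.53).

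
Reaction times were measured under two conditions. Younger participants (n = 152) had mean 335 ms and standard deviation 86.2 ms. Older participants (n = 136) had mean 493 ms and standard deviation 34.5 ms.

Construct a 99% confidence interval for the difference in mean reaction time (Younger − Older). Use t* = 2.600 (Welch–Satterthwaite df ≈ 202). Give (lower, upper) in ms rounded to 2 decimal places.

Per-group SEs: s₁/√n₁ = 86.2/√152 = 6.9917, s₂/√n₂ = 34.5/√136 = 2.9584.
Unpooled SE of the difference: √(48.88386889 + 8.75213056) = 7.5918.
Margin of error = t* · SE = 2.600 × 7.5918 = 19.7387.
x̄₁ − x̄₂ = 335 − 493 = -158.0000.
CI: -158.0000 ± 19.7387 = (-177.74, -138.26).

(-177.74, -138.26)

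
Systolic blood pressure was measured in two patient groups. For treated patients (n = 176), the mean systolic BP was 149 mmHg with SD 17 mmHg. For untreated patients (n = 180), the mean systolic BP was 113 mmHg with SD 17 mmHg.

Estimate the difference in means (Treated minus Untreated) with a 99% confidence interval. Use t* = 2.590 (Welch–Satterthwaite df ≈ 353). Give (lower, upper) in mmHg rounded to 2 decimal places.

Standard errors of each mean: 17/√176 = 1.2814 and 17/√180 = 1.2671.
SE(x̄₁ − x̄₂) = √(1.2814² + 1.2671²) = 1.8021 for independent samples with unequal variances.
With t* = 2.590, the margin is 2.590 × 1.8021 = 4.6674.
x̄₁ − x̄₂ = 149 − 113 = 36.0000; the interval is 36.0000 ± 4.6674 = (31.33, 40.67).

(31.33, 40.67)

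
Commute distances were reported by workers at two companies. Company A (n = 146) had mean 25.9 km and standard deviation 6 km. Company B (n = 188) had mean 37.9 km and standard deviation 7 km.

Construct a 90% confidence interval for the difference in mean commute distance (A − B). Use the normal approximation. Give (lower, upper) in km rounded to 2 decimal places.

SE₁ = s₁/√n₁ = 6/√146 = 0.4966; SE₂ = 7/√188 = 0.5105.
Independent samples, unequal variances: SE_diff = √(SE₁² + SE₂²) = √(0.24661156 + 0.26061025) = 0.7122.
z* = 1.645, so margin of error = 1.645 × 0.7122 = 1.1716.
Difference in means = 25.9 − 37.9 = -12.0000.
-12.0000 ± 1.1716 → (-13.17, -10.83).

(-13.17, -10.83)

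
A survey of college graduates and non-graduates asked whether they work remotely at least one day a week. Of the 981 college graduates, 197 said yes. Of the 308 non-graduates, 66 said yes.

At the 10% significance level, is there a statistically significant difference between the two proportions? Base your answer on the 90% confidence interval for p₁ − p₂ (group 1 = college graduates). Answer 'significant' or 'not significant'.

Sample proportions: 197/981 = 0.2008, 66/308 = 0.2143.
Each SE is √(p̂(1−p̂)/n): √(0.2008·0.7992/981) = 0.01279 and √(0.2143·0.7857/308) = 0.02338.
SE(p̂₁ − p̂₂) = √(SE₁² + SE₂²) = √(0.0001635841 + 0.0005466244) = 0.02665, since the two samples are independent.
At 90% confidence z* = 1.645; margin = 1.645 × 0.02665 = 0.04384.
The difference is 0.2008 − 0.2143 = -0.0135, so the interval is -0.0135 ± 0.04384 = (-0.05734, 0.03034).
The interval (-0.05734, 0.03034) contains 0, so the difference is not significant.

not significant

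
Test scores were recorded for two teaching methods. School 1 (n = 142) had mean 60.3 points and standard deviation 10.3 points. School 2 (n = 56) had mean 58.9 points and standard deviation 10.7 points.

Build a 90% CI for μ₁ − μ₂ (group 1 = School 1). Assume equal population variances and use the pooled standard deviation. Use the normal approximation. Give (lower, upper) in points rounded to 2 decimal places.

Pooled variance s_p² = [141·10.3² + 55·10.7²] / (142+56−2) = 108.4471, so s_p = 10.4138.
SE_diff = s_p·√(1/n₁ + 1/n₂) = 10.4138·√(1/142 + 1/56) = 1.6433.
z* = 1.645; margin = 1.645 × 1.6433 = 2.7032.
Difference = 60.3 − 58.9 = 1.4000.
1.4000 ± 2.7032 → (-1.30, 4.10).

(-1.30, 4.10)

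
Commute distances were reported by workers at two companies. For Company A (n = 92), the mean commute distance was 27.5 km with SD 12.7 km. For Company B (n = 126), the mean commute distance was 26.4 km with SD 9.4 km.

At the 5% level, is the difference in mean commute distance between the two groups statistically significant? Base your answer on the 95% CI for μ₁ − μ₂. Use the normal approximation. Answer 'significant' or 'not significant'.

SE₁ = s₁/√n₁ = 12.7/√92 = 1.3241; SE₂ = 9.4/√126 = 0.8374.
Independent samples, unequal variances: SE_diff = √(SE₁² + SE₂²) = √(1.75324081 + 0.70123876) = 1.5667.
z* = 1.960, so margin of error = 1.960 × 1.5667 = 3.0707.
Difference in means = 27.5 − 26.4 = 1.1000.
1.1000 ± 3.0707 → (-1.9707, 4.1707).
The interval (-1.9707, 4.1707) contains 0, so the difference is not significant.

not significant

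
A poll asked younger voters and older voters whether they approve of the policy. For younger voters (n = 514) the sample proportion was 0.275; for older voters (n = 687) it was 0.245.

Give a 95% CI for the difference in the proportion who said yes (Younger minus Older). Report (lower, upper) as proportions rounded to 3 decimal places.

SE₁ = √(p̂₁(1−p̂₁)/n₁) = √(0.2750·0.7250/514) = 0.01969; SE₂ = √(0.2450·0.7550/687) = 0.01641.
Independent samples: SE of the difference = √(SE₁² + SE₂²) = √(0.0003876961 + 0.0002692881) = 0.02563.
z* for 95% confidence is 1.960, so the margin of error is 1.960 × 0.02563 = 0.05023.
Point estimate p̂₁ − p̂₂ = 0.2750 − 0.2450 = 0.0300.
0.0300 ± 0.05023 → (-0.020, 0.080).

(-0.020, 0.080)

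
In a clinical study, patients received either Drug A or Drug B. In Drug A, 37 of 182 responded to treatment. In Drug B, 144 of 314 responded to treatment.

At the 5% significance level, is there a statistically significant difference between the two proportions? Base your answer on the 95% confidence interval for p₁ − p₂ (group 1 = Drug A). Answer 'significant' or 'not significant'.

significant

Sample proportions: 37/182 = 0.2033, 144/314 = 0.4586.
Each SE is √(p̂(1−p̂)/n): √(0.2033·0.7967/182) = 0.02983 and √(0.4586·0.5414/314) = 0.02812.
SE(p̂₁ − p̂₂) = √(SE₁² + SE₂²) = √(0.0008898289 + 0.0007907344) = 0.04099, since the two samples are independent.
At 95% confidence z* = 1.960; margin = 1.960 × 0.04099 = 0.08034.
The difference is 0.2033 − 0.4586 = -0.2553, so the interval is -0.2553 ± 0.08034 = (-0.33564, -0.17496).
The interval (-0.33564, -0.17496) does not contain 0, so the difference is significant.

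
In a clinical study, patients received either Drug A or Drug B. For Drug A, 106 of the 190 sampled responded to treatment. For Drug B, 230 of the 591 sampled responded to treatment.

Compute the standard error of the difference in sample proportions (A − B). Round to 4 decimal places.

0.0412

Sample proportions: 106/190 = 0.5579, 230/591 = 0.3892.
Each SE is √(p̂(1−p̂)/n): √(0.5579·0.4421/190) = 0.03603 and √(0.3892·0.6108/591) = 0.02006.
SE(p̂₁ − p̂₂) = √(SE₁² + SE₂²) = √(0.0012981609 + 0.0004024036) = 0.04124, since the two samples are independent.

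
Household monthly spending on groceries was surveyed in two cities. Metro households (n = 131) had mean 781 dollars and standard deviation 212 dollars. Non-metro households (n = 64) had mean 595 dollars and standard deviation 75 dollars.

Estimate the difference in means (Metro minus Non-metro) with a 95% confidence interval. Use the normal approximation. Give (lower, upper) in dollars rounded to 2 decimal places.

(145.31, 226.69)

Standard errors of each mean: 212/√131 = 18.5225 and 75/√64 = 9.3750.
SE(x̄₁ − x̄₂) = √(18.5225² + 9.3750²) = 20.7599 for independent samples with unequal variances.
With z* = 1.960, the margin is 1.960 × 20.7599 = 40.6894.
x̄₁ − x̄₂ = 781 − 595 = 186.0000; the interval is 186.0000 ± 40.6894 = (145.31, 226.69).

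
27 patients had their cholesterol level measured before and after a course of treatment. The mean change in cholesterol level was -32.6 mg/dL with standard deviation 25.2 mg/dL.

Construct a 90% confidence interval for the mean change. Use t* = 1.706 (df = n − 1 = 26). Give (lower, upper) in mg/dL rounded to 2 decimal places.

Paired design: SE = s_d/√n = 25.2/√27 = 4.8497.
t* = 1.706; margin of error = 1.706 × 4.8497 = 8.2736.
-32.6 ± 8.2736 → (-40.87, -24.33).

(-40.87, -24.33)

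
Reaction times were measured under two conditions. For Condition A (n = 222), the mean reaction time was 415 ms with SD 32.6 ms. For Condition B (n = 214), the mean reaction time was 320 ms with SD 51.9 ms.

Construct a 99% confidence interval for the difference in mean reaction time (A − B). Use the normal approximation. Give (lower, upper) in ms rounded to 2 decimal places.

Per-group SEs: s₁/√n₁ = 32.6/√222 = 2.1880, s₂/√n₂ = 51.9/√214 = 3.5478.
Unpooled SE of the difference: √(4.787344 + 12.58688484) = 4.1682.
Margin of error = z* · SE = 2.576 × 4.1682 = 10.7373.
x̄₁ − x̄₂ = 415 − 320 = 95.0000.
CI: 95.0000 ± 10.7373 = (84.26, 105.74).

(84.26, 105.74)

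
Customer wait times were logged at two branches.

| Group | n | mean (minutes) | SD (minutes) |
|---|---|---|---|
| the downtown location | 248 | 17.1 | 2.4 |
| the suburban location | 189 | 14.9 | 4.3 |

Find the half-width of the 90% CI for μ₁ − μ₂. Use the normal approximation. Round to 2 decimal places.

0.57

Standard errors of each mean: 2.4/√248 = 0.1524 and 4.3/√189 = 0.3128.
SE(x̄₁ − x̄₂) = √(0.1524² + 0.3128²) = 0.3480 for independent samples with unequal variances.
With z* = 1.645, the margin is 1.645 × 0.3480 = 0.5725.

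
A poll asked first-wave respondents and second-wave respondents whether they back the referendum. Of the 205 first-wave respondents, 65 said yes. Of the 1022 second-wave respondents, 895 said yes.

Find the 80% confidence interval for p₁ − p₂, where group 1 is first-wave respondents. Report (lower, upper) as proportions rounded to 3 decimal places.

Sample proportions: 65/205 = 0.3171, 895/1022 = 0.8757.
Each SE is √(p̂(1−p̂)/n): √(0.3171·0.6829/205) = 0.03250 and √(0.8757·0.1243/1022) = 0.01032.
SE(p̂₁ − p̂₂) = √(SE₁² + SE₂²) = √(0.00105625 + 0.0001065024) = 0.03410, since the two samples are independent.
At 80% confidence z* = 1.282; margin = 1.282 × 0.03410 = 0.04372.
The difference is 0.3171 − 0.8757 = -0.5586, so the interval is -0.5586 ± 0.04372 = (-0.602, -0.515).

(-0.602, -0.515)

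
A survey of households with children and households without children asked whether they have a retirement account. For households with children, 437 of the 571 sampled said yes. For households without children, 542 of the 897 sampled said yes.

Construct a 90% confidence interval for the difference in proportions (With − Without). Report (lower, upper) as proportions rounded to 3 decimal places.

(0.121, 0.201)

p̂₁ = 437/571 = 0.7653 and p̂₂ = 542/897 = 0.6042.
SE₁ = √(p̂₁(1−p̂₁)/n₁) = √(0.7653·0.2347/571) = 0.01774; SE₂ = √(0.6042·0.3958/897) = 0.01633.
Independent samples: SE of the difference = √(SE₁² + SE₂²) = √(0.0003147076 + 0.0002666689) = 0.02411.
z* for 90% confidence is 1.645, so the margin of error is 1.645 × 0.02411 = 0.03966.
Point estimate p̂₁ − p̂₂ = 0.7653 − 0.6042 = 0.1611.
0.1611 ± 0.03966 → (0.121, 0.201).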